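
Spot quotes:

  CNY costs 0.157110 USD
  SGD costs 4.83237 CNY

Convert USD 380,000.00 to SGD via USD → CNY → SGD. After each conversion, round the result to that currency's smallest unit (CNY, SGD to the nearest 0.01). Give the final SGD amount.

SGD 500,517.87

USD 380,000.00 ÷ 0.157110 = CNY 2,418,687.54
CNY 2,418,687.54 ÷ 4.83237 = SGD 500,517.87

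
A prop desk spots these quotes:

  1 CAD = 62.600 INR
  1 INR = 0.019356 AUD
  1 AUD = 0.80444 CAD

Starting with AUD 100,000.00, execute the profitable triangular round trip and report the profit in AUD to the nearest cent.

Profit: AUD 2,592.68

Profitable loop is AUD → INR → CAD → AUD:
AUD 100,000.00 ÷ 0.019356 = INR 5,166,356.69
INR 5,166,356.69 ÷ 62.600 = CAD 82,529.66
CAD 82,529.66 ÷ 0.80444 = AUD 102,592.68
Profit = AUD 102,592.68 − AUD 100,000.00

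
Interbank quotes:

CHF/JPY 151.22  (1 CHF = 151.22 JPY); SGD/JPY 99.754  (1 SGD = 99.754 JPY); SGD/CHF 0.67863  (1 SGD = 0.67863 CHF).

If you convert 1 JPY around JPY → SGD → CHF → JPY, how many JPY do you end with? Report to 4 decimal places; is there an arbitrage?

1.0288 (arbitrage exists)

Around JPY → SGD → CHF → JPY: 1 ÷ 99.754 × 0.67863 × 151.22 = 1.028755
Product > 1; profitable direction is JPY → SGD → CHF → JPY.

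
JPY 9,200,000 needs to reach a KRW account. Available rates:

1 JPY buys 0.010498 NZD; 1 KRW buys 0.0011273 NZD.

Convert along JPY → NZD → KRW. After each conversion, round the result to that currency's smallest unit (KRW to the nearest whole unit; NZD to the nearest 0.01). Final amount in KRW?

KRW 85,675,153

JPY 9,200,000 × 0.010498 = NZD 96,581.60
NZD 96,581.60 ÷ 0.0011273 = KRW 85,675,153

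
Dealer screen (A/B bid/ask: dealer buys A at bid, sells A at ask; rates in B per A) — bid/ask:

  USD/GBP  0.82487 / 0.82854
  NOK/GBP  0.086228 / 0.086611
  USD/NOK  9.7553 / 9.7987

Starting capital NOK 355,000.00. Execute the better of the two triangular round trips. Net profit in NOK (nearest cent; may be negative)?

Best loop NOK → GBP → USD → NOK:
NOK 355,000.00 × 0.086228 (sell NOK at bid) = GBP 30,610.94
GBP 30,610.94 ÷ 0.82854 (buy USD at ask) = USD 36,945.64
USD 36,945.64 × 9.7553 (sell USD at bid) = NOK 360,415.80

Net profit: NOK 5,415.80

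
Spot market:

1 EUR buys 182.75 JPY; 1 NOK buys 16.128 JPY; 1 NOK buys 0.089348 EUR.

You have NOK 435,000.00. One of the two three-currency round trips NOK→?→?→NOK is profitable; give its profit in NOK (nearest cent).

Profit: NOK 5,403.70

Profitable loop is NOK → EUR → JPY → NOK:
NOK 435,000.00 × 0.089348 = EUR 38,866.38
EUR 38,866.38 × 182.75 = JPY 7,102,831
JPY 7,102,831 ÷ 16.128 = NOK 440,403.70
Profit = NOK 440,403.70 − NOK 435,000.00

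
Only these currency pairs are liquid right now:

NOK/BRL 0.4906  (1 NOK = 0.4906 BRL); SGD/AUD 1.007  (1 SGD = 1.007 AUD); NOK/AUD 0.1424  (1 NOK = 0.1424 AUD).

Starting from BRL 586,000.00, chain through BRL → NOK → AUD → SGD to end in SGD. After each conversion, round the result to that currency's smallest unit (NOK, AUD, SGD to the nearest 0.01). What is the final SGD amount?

SGD 168,908.14

BRL 586,000.00 ÷ 0.4906 = NOK 1,194,455.77
NOK 1,194,455.77 × 0.1424 = AUD 170,090.50
AUD 170,090.50 ÷ 1.007 = SGD 168,908.14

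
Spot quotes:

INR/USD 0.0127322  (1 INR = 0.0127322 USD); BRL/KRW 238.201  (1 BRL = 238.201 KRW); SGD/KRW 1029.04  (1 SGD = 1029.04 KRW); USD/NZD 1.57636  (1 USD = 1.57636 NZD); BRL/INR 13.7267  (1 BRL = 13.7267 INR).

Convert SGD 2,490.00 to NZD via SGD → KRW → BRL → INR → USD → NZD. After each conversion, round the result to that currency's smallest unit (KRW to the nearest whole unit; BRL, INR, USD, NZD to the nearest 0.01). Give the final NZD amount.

NZD 2,963.56

SGD 2,490.00 × 1029.04 = KRW 2,562,310
KRW 2,562,310 ÷ 238.201 = BRL 10,756.92
BRL 10,756.92 × 13.7267 = INR 147,657.01
INR 147,657.01 × 0.0127322 = USD 1,880.00
USD 1,880.00 × 1.57636 = NZD 2,963.56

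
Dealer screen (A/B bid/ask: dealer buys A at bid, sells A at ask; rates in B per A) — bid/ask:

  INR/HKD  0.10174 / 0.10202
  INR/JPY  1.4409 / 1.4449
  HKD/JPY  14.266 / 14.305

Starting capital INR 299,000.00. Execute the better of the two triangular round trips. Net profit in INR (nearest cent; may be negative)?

Best loop INR → HKD → JPY → INR:
INR 299,000.00 × 0.10174 (sell INR at bid) = HKD 30,420.26
HKD 30,420.26 × 14.266 (sell HKD at bid) = JPY 433,975
JPY 433,975 ÷ 1.4449 (buy INR at ask) = INR 300,349.80

Net profit: INR 1,349.80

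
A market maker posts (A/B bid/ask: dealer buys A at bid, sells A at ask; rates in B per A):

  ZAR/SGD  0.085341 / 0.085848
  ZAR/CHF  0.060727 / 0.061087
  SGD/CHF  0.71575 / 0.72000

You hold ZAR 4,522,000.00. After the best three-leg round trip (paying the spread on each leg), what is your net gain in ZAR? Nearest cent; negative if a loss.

Best loop ZAR → SGD → CHF → ZAR:
ZAR 4,522,000.00 × 0.085341 (sell ZAR at bid) = SGD 385,912.00
SGD 385,912.00 × 0.71575 (sell SGD at bid) = CHF 276,216.52
CHF 276,216.52 ÷ 0.061087 (buy ZAR at ask) = ZAR 4,521,690.63

Net result: ZAR -309.37 (no profitable arbitrage after spreads)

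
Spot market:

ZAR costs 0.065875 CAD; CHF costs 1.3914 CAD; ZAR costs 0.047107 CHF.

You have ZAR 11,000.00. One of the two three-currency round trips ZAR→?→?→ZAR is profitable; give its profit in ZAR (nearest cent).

Profitable loop is ZAR → CAD → CHF → ZAR:
ZAR 11,000.00 × 0.065875 = CAD 724.62
CAD 724.62 ÷ 1.3914 = CHF 520.79
CHF 520.79 ÷ 0.047107 = ZAR 11,055.44
Profit = ZAR 11,055.44 − ZAR 11,000.00

Profit: ZAR 55.44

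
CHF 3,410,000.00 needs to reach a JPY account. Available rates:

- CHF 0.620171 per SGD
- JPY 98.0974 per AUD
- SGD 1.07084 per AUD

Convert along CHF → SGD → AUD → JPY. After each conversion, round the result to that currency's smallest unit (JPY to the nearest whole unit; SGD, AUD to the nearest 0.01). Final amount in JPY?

JPY 503,704,506

CHF 3,410,000.00 ÷ 0.620171 = SGD 5,498,483.48
SGD 5,498,483.48 ÷ 1.07084 = AUD 5,134,738.60
AUD 5,134,738.60 × 98.0974 = JPY 503,704,506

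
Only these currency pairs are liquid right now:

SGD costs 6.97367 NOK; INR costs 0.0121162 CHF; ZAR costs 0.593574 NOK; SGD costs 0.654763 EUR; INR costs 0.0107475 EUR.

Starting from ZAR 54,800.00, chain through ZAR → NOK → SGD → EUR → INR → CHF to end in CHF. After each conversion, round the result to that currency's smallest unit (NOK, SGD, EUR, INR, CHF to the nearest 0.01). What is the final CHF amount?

ZAR 54,800.00 × 0.593574 = NOK 32,527.86
NOK 32,527.86 ÷ 6.97367 = SGD 4,664.38
SGD 4,664.38 × 0.654763 = EUR 3,054.06
EUR 3,054.06 ÷ 0.0107475 = INR 284,164.69
INR 284,164.69 × 0.0121162 = CHF 3,443.00

CHF 3,443.00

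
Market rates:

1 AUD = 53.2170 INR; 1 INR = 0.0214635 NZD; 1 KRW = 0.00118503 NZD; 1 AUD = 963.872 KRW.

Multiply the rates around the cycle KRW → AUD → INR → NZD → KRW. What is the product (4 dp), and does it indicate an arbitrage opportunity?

1.0000 (no arbitrage)

Around KRW → AUD → INR → NZD → KRW: 1 ÷ 963.872 × 53.2170 × 0.0214635 ÷ 0.00118503 = 1.000005
Product ≈ 1 (deviation 0.001%, within rounding noise).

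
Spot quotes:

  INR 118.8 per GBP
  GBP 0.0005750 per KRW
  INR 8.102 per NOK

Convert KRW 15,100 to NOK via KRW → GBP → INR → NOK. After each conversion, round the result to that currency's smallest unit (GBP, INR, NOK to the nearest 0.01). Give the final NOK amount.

NOK 127.27

KRW 15,100 × 0.0005750 = GBP 8.68
GBP 8.68 × 118.8 = INR 1,031.18
INR 1,031.18 ÷ 8.102 = NOK 127.27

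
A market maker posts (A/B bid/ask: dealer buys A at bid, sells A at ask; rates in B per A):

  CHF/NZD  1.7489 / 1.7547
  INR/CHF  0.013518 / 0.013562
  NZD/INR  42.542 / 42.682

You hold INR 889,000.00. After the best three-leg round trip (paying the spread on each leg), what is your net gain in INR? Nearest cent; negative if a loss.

Best loop INR → CHF → NZD → INR:
INR 889,000.00 × 0.013518 (sell INR at bid) = CHF 12,017.50
CHF 12,017.50 × 1.7489 (sell CHF at bid) = NZD 21,017.41
NZD 21,017.41 × 42.542 (sell NZD at bid) = INR 894,122.62

Net profit: INR 5,122.62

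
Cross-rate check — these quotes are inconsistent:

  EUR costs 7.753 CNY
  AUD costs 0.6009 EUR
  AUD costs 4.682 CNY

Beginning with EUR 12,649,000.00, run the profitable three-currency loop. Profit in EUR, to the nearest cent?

Profit: EUR 63,050.63

Profitable loop is EUR → AUD → CNY → EUR:
EUR 12,649,000.00 ÷ 0.6009 = AUD 21,050,091.53
AUD 21,050,091.53 × 4.682 = CNY 98,556,528.54
CNY 98,556,528.54 ÷ 7.753 = EUR 12,712,050.63
Profit = EUR 12,712,050.63 − EUR 12,649,000.00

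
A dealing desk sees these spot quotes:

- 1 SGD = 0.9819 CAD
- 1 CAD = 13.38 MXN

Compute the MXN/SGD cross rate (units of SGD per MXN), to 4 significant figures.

MXN/SGD = 0.07612

1 MXN ÷ 13.38 = 0.0747384 CAD
0.0747384 CAD ÷ 0.9819 = 0.0761161 SGD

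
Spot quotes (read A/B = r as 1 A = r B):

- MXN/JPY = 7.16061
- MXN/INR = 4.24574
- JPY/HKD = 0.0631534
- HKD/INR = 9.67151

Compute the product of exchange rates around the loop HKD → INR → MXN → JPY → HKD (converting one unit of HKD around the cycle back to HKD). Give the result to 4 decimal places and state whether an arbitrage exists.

1.0301 (arbitrage exists)

Around HKD → INR → MXN → JPY → HKD: 1 × 9.67151 ÷ 4.24574 × 7.16061 × 0.0631534 = 1.030120
Product > 1; profitable direction is HKD → INR → MXN → JPY → HKD.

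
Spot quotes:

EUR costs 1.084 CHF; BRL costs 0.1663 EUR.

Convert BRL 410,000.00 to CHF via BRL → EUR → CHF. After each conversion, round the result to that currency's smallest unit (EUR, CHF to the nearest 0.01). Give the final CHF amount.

BRL 410,000.00 × 0.1663 = EUR 68,183.00
EUR 68,183.00 × 1.084 = CHF 73,910.37

CHF 73,910.37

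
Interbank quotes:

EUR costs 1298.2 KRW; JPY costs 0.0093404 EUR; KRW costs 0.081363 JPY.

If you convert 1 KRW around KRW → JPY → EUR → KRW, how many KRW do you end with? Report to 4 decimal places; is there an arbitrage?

0.9866 (arbitrage exists)

Around KRW → JPY → EUR → KRW: 1 × 0.081363 × 0.0093404 × 1298.2 = 0.986584
Product < 1; profitable direction is KRW → EUR → JPY → KRW.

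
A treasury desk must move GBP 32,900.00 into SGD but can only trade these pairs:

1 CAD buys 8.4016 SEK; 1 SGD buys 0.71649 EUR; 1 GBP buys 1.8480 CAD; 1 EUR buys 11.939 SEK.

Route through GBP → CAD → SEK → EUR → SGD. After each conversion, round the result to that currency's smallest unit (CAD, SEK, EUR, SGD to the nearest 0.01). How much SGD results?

SGD 59,714.78

GBP 32,900.00 × 1.8480 = CAD 60,799.20
CAD 60,799.20 × 8.4016 = SEK 510,810.56
SEK 510,810.56 ÷ 11.939 = EUR 42,785.04
EUR 42,785.04 ÷ 0.71649 = SGD 59,714.78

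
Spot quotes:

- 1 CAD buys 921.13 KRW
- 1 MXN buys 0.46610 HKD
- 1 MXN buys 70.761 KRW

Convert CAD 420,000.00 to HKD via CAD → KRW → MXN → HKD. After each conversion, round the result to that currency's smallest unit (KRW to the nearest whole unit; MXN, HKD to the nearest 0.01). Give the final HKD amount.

CAD 420,000.00 × 921.13 = KRW 386,874,600
KRW 386,874,600 ÷ 70.761 = MXN 5,467,342.18
MXN 5,467,342.18 × 0.46610 = HKD 2,548,328.19

HKD 2,548,328.19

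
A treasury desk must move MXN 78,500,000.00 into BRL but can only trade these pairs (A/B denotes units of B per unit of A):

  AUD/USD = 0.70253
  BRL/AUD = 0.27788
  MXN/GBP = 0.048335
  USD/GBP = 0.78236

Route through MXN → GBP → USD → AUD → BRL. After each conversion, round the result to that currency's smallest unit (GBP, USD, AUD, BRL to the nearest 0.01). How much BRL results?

BRL 24,842,916.33

MXN 78,500,000.00 × 0.048335 = GBP 3,794,297.50
GBP 3,794,297.50 ÷ 0.78236 = USD 4,849,810.19
USD 4,849,810.19 ÷ 0.70253 = AUD 6,903,349.59
AUD 6,903,349.59 ÷ 0.27788 = BRL 24,842,916.33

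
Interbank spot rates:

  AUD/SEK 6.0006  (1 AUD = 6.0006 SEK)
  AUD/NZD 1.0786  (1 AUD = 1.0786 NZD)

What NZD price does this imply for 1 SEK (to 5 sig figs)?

SEK/NZD = 0.17975

1 SEK ÷ 6.0006 = 0.16665 AUD
0.16665 AUD × 1.0786 = 0.179749 NZD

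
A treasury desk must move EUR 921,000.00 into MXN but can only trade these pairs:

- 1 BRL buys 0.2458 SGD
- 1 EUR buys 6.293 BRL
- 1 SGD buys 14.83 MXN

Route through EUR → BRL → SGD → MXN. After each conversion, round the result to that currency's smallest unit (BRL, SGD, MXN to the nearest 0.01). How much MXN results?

EUR 921,000.00 × 6.293 = BRL 5,795,853.00
BRL 5,795,853.00 × 0.2458 = SGD 1,424,620.67
SGD 1,424,620.67 × 14.83 = MXN 21,127,124.54

MXN 21,127,124.54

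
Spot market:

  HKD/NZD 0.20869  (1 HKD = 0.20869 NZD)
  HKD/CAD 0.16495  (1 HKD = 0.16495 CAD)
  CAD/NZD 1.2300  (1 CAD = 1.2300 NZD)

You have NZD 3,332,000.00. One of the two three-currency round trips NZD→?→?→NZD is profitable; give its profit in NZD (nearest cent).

Profit: NZD 95,276.95

Profitable loop is NZD → CAD → HKD → NZD:
NZD 3,332,000.00 ÷ 1.2300 = CAD 2,708,943.09
CAD 2,708,943.09 ÷ 0.16495 = HKD 16,422,813.52
HKD 16,422,813.52 × 0.20869 = NZD 3,427,276.95
Profit = NZD 3,427,276.95 − NZD 3,332,000.00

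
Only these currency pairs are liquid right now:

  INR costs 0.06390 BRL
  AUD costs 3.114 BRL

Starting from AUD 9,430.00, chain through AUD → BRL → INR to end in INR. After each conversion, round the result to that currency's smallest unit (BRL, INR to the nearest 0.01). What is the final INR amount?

AUD 9,430.00 × 3.114 = BRL 29,365.02
BRL 29,365.02 ÷ 0.06390 = INR 459,546.48

INR 459,546.48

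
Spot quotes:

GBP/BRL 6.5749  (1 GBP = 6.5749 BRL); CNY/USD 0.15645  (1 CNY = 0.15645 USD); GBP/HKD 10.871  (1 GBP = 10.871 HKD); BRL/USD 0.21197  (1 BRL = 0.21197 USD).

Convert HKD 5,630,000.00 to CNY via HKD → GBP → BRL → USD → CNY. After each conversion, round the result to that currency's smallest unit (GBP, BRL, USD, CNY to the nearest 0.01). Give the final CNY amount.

HKD 5,630,000.00 ÷ 10.871 = GBP 517,891.64
GBP 517,891.64 × 6.5749 = BRL 3,405,085.74
BRL 3,405,085.74 × 0.21197 = USD 721,776.02
USD 721,776.02 ÷ 0.15645 = CNY 4,613,461.30

CNY 4,613,461.30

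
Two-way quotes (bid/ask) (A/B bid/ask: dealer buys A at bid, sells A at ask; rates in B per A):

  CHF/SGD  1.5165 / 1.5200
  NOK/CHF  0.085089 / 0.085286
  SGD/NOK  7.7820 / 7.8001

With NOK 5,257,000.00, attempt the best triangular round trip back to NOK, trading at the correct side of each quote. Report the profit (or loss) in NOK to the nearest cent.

Net profit: NOK 21,919.48

Best loop NOK → CHF → SGD → NOK:
NOK 5,257,000.00 × 0.085089 (sell NOK at bid) = CHF 447,312.87
CHF 447,312.87 × 1.5165 (sell CHF at bid) = SGD 678,349.97
SGD 678,349.97 × 7.7820 (sell SGD at bid) = NOK 5,278,919.48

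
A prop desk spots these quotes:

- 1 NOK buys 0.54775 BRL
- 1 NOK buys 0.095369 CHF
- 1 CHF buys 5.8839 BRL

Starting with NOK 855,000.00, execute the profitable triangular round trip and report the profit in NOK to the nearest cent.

Profit: NOK 20,903.46

Profitable loop is NOK → CHF → BRL → NOK:
NOK 855,000.00 × 0.095369 = CHF 81,540.49
CHF 81,540.49 × 5.8839 = BRL 479,776.12
BRL 479,776.12 ÷ 0.54775 = NOK 875,903.46
Profit = NOK 875,903.46 − NOK 855,000.00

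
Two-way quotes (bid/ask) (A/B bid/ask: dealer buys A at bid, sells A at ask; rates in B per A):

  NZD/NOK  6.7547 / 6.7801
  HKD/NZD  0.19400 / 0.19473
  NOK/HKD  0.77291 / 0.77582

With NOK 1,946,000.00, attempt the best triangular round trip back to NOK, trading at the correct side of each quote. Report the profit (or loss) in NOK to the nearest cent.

Net profit: NOK 24,967.93

Best loop NOK → HKD → NZD → NOK:
NOK 1,946,000.00 × 0.77291 (sell NOK at bid) = HKD 1,504,082.86
HKD 1,504,082.86 × 0.19400 (sell HKD at bid) = NZD 291,792.07
NZD 291,792.07 × 6.7547 (sell NZD at bid) = NOK 1,970,967.93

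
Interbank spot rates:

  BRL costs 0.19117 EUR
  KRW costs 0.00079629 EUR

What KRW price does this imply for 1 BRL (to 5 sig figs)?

BRL/KRW = 240.08

1 BRL × 0.19117 = 0.19117 EUR
0.19117 EUR ÷ 0.00079629 = 240.076 KRW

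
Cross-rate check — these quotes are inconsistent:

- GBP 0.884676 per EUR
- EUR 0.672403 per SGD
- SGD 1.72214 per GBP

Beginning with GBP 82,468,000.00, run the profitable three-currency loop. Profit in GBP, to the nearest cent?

Profitable loop is GBP → SGD → EUR → GBP:
GBP 82,468,000.00 × 1.72214 = SGD 142,021,441.52
SGD 142,021,441.52 × 0.672403 = EUR 95,495,643.34
EUR 95,495,643.34 × 0.884676 = GBP 84,482,703.77
Profit = GBP 84,482,703.77 − GBP 82,468,000.00

Profit: GBP 2,014,703.77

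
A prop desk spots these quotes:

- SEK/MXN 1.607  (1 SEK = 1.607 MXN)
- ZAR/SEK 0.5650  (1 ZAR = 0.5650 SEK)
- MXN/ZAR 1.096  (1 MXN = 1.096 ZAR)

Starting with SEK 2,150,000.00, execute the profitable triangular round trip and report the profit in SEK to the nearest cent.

Profitable loop is SEK → ZAR → MXN → SEK:
SEK 2,150,000.00 ÷ 0.5650 = ZAR 3,805,309.73
ZAR 3,805,309.73 ÷ 1.096 = MXN 3,471,997.93
MXN 3,471,997.93 ÷ 1.607 = SEK 2,160,546.32
Profit = SEK 2,160,546.32 − SEK 2,150,000.00

Profit: SEK 10,546.32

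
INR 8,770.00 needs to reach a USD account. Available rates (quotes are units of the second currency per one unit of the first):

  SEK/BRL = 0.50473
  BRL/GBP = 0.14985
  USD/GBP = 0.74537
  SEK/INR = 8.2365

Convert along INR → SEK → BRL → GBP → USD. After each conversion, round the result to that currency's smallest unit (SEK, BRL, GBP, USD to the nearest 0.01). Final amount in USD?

INR 8,770.00 ÷ 8.2365 = SEK 1,064.77
SEK 1,064.77 × 0.50473 = BRL 537.42
BRL 537.42 × 0.14985 = GBP 80.53
GBP 80.53 ÷ 0.74537 = USD 108.04

USD 108.04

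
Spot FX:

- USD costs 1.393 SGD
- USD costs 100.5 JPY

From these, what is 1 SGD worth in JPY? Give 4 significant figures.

1 SGD ÷ 1.393 = 0.717875 USD
0.717875 USD × 100.5 = 72.1464 JPY

SGD/JPY = 72.15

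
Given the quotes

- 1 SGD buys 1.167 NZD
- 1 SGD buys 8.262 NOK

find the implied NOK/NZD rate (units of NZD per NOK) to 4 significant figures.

1 NOK ÷ 8.262 = 0.121036 SGD
0.121036 SGD × 1.167 = 0.141249 NZD

NOK/NZD = 0.1412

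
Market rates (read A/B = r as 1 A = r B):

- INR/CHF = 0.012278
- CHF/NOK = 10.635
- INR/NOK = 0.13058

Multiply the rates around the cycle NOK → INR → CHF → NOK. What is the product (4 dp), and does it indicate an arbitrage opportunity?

1.0000 (no arbitrage)

Around NOK → INR → CHF → NOK: 1 ÷ 0.13058 × 0.012278 × 10.635 = 0.999973
Product ≈ 1 (deviation 0.003%, within rounding noise).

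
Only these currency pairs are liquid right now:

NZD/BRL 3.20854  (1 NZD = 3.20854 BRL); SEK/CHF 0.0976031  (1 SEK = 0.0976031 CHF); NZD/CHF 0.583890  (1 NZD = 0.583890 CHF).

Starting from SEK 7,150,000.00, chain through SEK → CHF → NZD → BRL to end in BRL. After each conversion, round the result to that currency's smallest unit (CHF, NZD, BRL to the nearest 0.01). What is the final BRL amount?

BRL 3,834,829.65

SEK 7,150,000.00 × 0.0976031 = CHF 697,862.17
CHF 697,862.17 ÷ 0.583890 = NZD 1,195,194.59
NZD 1,195,194.59 × 3.20854 = BRL 3,834,829.65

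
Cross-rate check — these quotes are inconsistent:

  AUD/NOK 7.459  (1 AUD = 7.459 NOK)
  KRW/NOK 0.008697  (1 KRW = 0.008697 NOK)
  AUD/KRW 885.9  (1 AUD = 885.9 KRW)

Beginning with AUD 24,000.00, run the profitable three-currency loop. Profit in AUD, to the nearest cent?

Profit: AUD 790.47

Profitable loop is AUD → KRW → NOK → AUD:
AUD 24,000.00 × 885.9 = KRW 21,261,600
KRW 21,261,600 × 0.008697 = NOK 184,912.14
NOK 184,912.14 ÷ 7.459 = AUD 24,790.47
Profit = AUD 24,790.47 − AUD 24,000.00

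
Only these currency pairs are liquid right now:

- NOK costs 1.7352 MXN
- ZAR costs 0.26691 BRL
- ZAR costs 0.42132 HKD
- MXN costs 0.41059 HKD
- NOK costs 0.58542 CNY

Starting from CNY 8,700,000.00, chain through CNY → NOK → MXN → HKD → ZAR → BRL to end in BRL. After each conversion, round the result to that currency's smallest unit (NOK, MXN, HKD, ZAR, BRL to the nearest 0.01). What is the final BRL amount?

CNY 8,700,000.00 ÷ 0.58542 = NOK 14,861,125.35
NOK 14,861,125.35 × 1.7352 = MXN 25,787,024.71
MXN 25,787,024.71 × 0.41059 = HKD 10,587,894.48
HKD 10,587,894.48 ÷ 0.42132 = ZAR 25,130,291.65
ZAR 25,130,291.65 × 0.26691 = BRL 6,707,526.14

BRL 6,707,526.14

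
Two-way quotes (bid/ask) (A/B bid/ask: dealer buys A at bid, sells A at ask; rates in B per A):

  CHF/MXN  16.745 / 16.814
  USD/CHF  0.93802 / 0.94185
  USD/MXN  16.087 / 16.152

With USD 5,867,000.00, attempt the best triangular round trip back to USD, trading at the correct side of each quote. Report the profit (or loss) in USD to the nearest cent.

Net profit: USD 92,891.66

Best loop USD → MXN → CHF → USD:
USD 5,867,000.00 × 16.087 (sell USD at bid) = MXN 94,382,429.00
MXN 94,382,429.00 ÷ 16.814 (buy CHF at ask) = CHF 5,613,323.96
CHF 5,613,323.96 ÷ 0.94185 (buy USD at ask) = USD 5,959,891.66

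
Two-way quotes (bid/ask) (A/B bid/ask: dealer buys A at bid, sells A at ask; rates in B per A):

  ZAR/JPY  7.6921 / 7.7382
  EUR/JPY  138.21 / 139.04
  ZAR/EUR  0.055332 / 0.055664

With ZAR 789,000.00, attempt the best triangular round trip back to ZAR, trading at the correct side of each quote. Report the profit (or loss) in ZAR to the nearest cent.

Best loop ZAR → JPY → EUR → ZAR:
ZAR 789,000.00 × 7.6921 (sell ZAR at bid) = JPY 6,069,067
JPY 6,069,067 ÷ 139.04 (buy EUR at ask) = EUR 43,649.79
EUR 43,649.79 ÷ 0.055664 (buy ZAR at ask) = ZAR 784,165.54

Net result: ZAR -4,834.46 (no profitable arbitrage after spreads)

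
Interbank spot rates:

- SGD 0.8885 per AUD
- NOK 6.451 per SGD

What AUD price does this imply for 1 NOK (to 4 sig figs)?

1 NOK ÷ 6.451 = 0.155015 SGD
0.155015 SGD ÷ 0.8885 = 0.174468 AUD

NOK/AUD = 0.1745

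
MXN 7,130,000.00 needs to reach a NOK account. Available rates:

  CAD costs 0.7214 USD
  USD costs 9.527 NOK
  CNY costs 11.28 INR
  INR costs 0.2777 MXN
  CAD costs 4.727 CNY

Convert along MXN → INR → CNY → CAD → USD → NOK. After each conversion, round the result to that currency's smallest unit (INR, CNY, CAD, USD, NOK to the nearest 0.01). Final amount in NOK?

NOK 3,309,415.14

MXN 7,130,000.00 ÷ 0.2777 = INR 25,675,189.05
INR 25,675,189.05 ÷ 11.28 = CNY 2,276,169.24
CNY 2,276,169.24 ÷ 4.727 = CAD 481,525.12
CAD 481,525.12 × 0.7214 = USD 347,372.22
USD 347,372.22 × 9.527 = NOK 3,309,415.14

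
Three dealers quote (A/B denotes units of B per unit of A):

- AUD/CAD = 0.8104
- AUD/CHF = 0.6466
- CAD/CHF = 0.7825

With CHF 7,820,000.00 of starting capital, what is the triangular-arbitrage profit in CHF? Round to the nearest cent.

Profitable loop is CHF → CAD → AUD → CHF:
CHF 7,820,000.00 ÷ 0.7825 = CAD 9,993,610.22
CAD 9,993,610.22 ÷ 0.8104 = AUD 12,331,700.67
AUD 12,331,700.67 × 0.6466 = CHF 7,973,677.65
Profit = CHF 7,973,677.65 − CHF 7,820,000.00

Profit: CHF 153,677.65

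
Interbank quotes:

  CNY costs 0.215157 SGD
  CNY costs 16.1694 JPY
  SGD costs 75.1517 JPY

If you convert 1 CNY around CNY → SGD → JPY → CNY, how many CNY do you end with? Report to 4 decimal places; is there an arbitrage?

1.0000 (no arbitrage)

Around CNY → SGD → JPY → CNY: 1 × 0.215157 × 75.1517 ÷ 16.1694 = 1.000001
Product ≈ 1 (deviation 0.000%, within rounding noise).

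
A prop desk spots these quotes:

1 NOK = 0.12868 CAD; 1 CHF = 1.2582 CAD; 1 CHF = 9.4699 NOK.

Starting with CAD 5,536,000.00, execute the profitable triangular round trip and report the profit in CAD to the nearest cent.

Profitable loop is CAD → NOK → CHF → CAD:
CAD 5,536,000.00 ÷ 0.12868 = NOK 43,021,448.55
NOK 43,021,448.55 ÷ 9.4699 = CHF 4,542,967.57
CHF 4,542,967.57 × 1.2582 = CAD 5,715,961.79
Profit = CAD 5,715,961.79 − CAD 5,536,000.00

Profit: CAD 179,961.79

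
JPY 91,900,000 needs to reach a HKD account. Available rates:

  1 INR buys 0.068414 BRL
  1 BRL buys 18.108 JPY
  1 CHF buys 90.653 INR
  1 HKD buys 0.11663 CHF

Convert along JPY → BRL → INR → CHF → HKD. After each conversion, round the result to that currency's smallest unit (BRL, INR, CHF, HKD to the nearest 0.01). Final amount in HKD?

JPY 91,900,000 ÷ 18.108 = BRL 5,075,104.93
BRL 5,075,104.93 ÷ 0.068414 = INR 74,182,256.99
INR 74,182,256.99 ÷ 90.653 = CHF 818,310.01
CHF 818,310.01 ÷ 0.11663 = HKD 7,016,290.92

HKD 7,016,290.92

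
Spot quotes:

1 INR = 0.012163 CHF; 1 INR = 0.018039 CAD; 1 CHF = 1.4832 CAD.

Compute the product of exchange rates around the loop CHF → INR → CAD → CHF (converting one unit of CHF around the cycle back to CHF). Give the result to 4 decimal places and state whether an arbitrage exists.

0.9999 (no arbitrage)

Around CHF → INR → CAD → CHF: 1 ÷ 0.012163 × 0.018039 ÷ 1.4832 = 0.999936
Product ≈ 1 (deviation 0.006%, within rounding noise).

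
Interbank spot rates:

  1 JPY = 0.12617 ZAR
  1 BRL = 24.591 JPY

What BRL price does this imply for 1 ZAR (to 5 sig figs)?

ZAR/BRL = 0.32231

1 ZAR ÷ 0.12617 = 7.92581 JPY
7.92581 JPY ÷ 24.591 = 0.322305 BRL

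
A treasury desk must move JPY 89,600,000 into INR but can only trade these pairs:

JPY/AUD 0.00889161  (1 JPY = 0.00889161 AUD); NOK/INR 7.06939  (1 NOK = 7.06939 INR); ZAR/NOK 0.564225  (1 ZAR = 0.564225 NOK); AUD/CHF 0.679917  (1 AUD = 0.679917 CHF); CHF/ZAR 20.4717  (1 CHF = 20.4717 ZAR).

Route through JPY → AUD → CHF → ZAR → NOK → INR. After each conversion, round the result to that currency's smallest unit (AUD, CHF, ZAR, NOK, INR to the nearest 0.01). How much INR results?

INR 44,231,583.89

JPY 89,600,000 × 0.00889161 = AUD 796,688.26
AUD 796,688.26 × 0.679917 = CHF 541,681.89
CHF 541,681.89 × 20.4717 = ZAR 11,089,149.15
ZAR 11,089,149.15 × 0.564225 = NOK 6,256,775.18
NOK 6,256,775.18 × 7.06939 = INR 44,231,583.89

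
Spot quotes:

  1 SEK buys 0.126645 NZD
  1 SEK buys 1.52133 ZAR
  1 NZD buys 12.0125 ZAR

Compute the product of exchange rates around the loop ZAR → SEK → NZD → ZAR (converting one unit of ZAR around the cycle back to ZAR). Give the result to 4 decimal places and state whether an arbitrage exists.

Around ZAR → SEK → NZD → ZAR: 1 ÷ 1.52133 × 0.126645 × 12.0125 = 0.999995
Product ≈ 1 (deviation 0.000%, within rounding noise).

1.0000 (no arbitrage)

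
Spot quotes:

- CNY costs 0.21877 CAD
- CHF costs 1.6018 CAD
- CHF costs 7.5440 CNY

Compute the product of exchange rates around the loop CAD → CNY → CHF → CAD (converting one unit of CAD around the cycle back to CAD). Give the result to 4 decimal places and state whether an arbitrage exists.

0.9706 (arbitrage exists)

Around CAD → CNY → CHF → CAD: 1 ÷ 0.21877 ÷ 7.5440 × 1.6018 = 0.970552
Product < 1; profitable direction is CAD → CHF → CNY → CAD.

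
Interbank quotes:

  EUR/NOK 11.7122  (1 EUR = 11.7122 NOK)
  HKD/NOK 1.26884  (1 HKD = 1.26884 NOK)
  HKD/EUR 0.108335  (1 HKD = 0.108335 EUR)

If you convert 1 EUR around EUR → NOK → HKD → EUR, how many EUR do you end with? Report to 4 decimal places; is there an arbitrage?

1.0000 (no arbitrage)

Around EUR → NOK → HKD → EUR: 1 × 11.7122 ÷ 1.26884 × 0.108335 = 1.000001
Product ≈ 1 (deviation 0.000%, within rounding noise).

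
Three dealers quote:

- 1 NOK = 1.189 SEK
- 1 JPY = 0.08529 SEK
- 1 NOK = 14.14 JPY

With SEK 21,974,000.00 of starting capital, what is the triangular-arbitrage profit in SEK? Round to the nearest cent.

Profit: SEK 314,189.39

Profitable loop is SEK → NOK → JPY → SEK:
SEK 21,974,000.00 ÷ 1.189 = NOK 18,481,076.53
NOK 18,481,076.53 × 14.14 = JPY 261,322,422
JPY 261,322,422 × 0.08529 = SEK 22,288,189.39
Profit = SEK 22,288,189.39 − SEK 21,974,000.00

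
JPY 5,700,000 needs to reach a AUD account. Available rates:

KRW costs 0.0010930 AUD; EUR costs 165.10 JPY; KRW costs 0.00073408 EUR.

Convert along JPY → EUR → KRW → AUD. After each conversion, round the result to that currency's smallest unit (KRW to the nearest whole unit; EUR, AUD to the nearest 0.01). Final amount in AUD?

JPY 5,700,000 ÷ 165.10 = EUR 34,524.53
EUR 34,524.53 ÷ 0.00073408 = KRW 47,031,018
KRW 47,031,018 × 0.0010930 = AUD 51,404.90

AUD 51,404.90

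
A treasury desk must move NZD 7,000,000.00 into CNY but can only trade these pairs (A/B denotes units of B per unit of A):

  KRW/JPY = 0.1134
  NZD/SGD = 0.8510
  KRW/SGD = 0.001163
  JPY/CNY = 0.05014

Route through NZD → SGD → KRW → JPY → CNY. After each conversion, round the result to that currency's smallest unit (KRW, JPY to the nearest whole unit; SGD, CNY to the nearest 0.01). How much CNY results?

NZD 7,000,000.00 × 0.8510 = SGD 5,957,000.00
SGD 5,957,000.00 ÷ 0.001163 = KRW 5,122,098,022
KRW 5,122,098,022 × 0.1134 = JPY 580,845,916
JPY 580,845,916 × 0.05014 = CNY 29,123,614.23

CNY 29,123,614.23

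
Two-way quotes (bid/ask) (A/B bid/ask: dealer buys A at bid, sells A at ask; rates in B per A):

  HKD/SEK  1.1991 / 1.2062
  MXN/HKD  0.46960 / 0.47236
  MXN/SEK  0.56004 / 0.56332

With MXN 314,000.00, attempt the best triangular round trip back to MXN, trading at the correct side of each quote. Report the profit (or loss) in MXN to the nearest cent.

Net result: MXN -124.10 (no profitable arbitrage after spreads)

Best loop MXN → HKD → SEK → MXN:
MXN 314,000.00 × 0.46960 (sell MXN at bid) = HKD 147,454.40
HKD 147,454.40 × 1.1991 (sell HKD at bid) = SEK 176,812.57
SEK 176,812.57 ÷ 0.56332 (buy MXN at ask) = MXN 313,875.90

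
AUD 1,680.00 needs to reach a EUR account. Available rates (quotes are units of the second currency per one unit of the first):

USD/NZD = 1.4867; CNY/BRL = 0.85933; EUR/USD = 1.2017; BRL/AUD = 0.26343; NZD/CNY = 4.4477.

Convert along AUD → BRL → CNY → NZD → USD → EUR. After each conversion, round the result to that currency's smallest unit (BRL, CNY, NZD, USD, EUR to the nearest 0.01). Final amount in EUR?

EUR 933.96

AUD 1,680.00 ÷ 0.26343 = BRL 6,377.41
BRL 6,377.41 ÷ 0.85933 = CNY 7,421.37
CNY 7,421.37 ÷ 4.4477 = NZD 1,668.59
NZD 1,668.59 ÷ 1.4867 = USD 1,122.34
USD 1,122.34 ÷ 1.2017 = EUR 933.96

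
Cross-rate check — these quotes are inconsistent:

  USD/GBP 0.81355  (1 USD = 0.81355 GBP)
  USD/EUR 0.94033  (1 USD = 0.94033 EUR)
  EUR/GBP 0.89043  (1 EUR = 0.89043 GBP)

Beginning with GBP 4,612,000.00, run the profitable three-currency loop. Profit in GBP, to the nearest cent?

Profit: GBP 134,627.21

Profitable loop is GBP → USD → EUR → GBP:
GBP 4,612,000.00 ÷ 0.81355 = USD 5,668,981.62
USD 5,668,981.62 × 0.94033 = EUR 5,330,713.49
EUR 5,330,713.49 × 0.89043 = GBP 4,746,627.21
Profit = GBP 4,746,627.21 − GBP 4,612,000.00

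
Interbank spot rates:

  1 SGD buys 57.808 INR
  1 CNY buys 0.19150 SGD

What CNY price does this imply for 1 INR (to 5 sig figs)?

1 INR ÷ 57.808 = 0.0172986 SGD
0.0172986 SGD ÷ 0.19150 = 0.0903323 CNY

INR/CNY = 0.090332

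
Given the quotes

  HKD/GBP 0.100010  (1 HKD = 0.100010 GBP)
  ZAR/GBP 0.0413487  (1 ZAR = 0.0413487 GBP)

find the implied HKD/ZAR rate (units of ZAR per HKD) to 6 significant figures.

1 HKD × 0.100010 = 0.10001 GBP
0.10001 GBP ÷ 0.0413487 = 2.4187 ZAR

HKD/ZAR = 2.41870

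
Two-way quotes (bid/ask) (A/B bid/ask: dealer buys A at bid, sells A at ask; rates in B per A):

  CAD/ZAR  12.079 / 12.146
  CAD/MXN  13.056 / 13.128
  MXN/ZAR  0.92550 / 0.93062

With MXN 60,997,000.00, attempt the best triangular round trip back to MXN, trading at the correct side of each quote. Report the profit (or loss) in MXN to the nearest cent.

Net result: MXN -314,737.69 (no profitable arbitrage after spreads)

Best loop MXN → ZAR → CAD → MXN:
MXN 60,997,000.00 × 0.92550 (sell MXN at bid) = ZAR 56,452,723.50
ZAR 56,452,723.50 ÷ 12.146 (buy CAD at ask) = CAD 4,647,844.85
CAD 4,647,844.85 × 13.056 (sell CAD at bid) = MXN 60,682,262.31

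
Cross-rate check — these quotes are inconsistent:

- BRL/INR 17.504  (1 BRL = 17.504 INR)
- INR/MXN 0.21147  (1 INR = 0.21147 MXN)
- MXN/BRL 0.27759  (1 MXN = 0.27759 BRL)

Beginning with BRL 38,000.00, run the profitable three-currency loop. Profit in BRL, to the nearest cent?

Profit: BRL 1,045.72

Profitable loop is BRL → INR → MXN → BRL:
BRL 38,000.00 × 17.504 = INR 665,152.00
INR 665,152.00 × 0.21147 = MXN 140,659.69
MXN 140,659.69 × 0.27759 = BRL 39,045.72
Profit = BRL 39,045.72 − BRL 38,000.00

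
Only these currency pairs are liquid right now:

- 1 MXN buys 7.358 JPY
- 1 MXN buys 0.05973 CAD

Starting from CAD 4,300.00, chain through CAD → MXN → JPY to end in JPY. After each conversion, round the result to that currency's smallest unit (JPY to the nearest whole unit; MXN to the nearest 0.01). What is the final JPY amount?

JPY 529,707

CAD 4,300.00 ÷ 0.05973 = MXN 71,990.62
MXN 71,990.62 × 7.358 = JPY 529,707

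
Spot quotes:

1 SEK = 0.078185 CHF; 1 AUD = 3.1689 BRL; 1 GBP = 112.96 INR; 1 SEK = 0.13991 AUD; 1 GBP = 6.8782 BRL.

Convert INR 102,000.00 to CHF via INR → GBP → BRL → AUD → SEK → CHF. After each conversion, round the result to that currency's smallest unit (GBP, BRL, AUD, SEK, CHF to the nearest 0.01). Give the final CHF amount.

CHF 1,095.26

INR 102,000.00 ÷ 112.96 = GBP 902.97
GBP 902.97 × 6.8782 = BRL 6,210.81
BRL 6,210.81 ÷ 3.1689 = AUD 1,959.93
AUD 1,959.93 ÷ 0.13991 = SEK 14,008.51
SEK 14,008.51 × 0.078185 = CHF 1,095.26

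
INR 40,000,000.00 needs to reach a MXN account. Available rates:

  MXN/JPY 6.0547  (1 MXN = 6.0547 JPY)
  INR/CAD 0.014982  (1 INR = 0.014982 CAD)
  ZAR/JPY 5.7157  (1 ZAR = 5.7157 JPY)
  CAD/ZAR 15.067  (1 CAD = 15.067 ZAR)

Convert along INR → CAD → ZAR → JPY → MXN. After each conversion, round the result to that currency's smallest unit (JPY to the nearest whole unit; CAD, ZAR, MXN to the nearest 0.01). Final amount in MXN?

INR 40,000,000.00 × 0.014982 = CAD 599,280.00
CAD 599,280.00 × 15.067 = ZAR 9,029,351.76
ZAR 9,029,351.76 × 5.7157 = JPY 51,609,066
JPY 51,609,066 ÷ 6.0547 = MXN 8,523,802.34

MXN 8,523,802.34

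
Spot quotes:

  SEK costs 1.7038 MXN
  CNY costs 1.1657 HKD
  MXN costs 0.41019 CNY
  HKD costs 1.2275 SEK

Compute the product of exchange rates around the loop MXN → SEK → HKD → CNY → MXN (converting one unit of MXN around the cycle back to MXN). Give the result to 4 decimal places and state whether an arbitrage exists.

Around MXN → SEK → HKD → CNY → MXN: 1 ÷ 1.7038 ÷ 1.2275 ÷ 1.1657 ÷ 0.41019 = 0.999972
Product ≈ 1 (deviation 0.003%, within rounding noise).

1.0000 (no arbitrage)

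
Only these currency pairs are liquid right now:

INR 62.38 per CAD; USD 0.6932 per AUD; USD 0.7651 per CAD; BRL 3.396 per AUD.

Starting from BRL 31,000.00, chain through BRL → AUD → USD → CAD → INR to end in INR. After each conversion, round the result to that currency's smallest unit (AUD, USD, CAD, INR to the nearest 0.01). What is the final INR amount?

INR 515,916.91

BRL 31,000.00 ÷ 3.396 = AUD 9,128.39
AUD 9,128.39 × 0.6932 = USD 6,327.80
USD 6,327.80 ÷ 0.7651 = CAD 8,270.55
CAD 8,270.55 × 62.38 = INR 515,916.91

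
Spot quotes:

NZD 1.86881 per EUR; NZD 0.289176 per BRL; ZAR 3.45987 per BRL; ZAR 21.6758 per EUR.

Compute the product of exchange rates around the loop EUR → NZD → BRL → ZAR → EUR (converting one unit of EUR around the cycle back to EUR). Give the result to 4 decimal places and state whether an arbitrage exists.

1.0315 (arbitrage exists)

Around EUR → NZD → BRL → ZAR → EUR: 1 × 1.86881 ÷ 0.289176 × 3.45987 ÷ 21.6758 = 1.031544
Product > 1; profitable direction is EUR → NZD → BRL → ZAR → EUR.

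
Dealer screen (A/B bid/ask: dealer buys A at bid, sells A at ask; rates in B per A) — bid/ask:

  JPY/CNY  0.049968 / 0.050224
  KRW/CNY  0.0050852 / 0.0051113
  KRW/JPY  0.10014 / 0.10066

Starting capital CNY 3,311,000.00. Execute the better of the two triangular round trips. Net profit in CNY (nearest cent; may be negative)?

Net profit: CNY 19,419.91

Best loop CNY → JPY → KRW → CNY:
CNY 3,311,000.00 ÷ 0.050224 (buy JPY at ask) = JPY 65,924,658
JPY 65,924,658 ÷ 0.10066 (buy KRW at ask) = KRW 654,924,076
KRW 654,924,076 × 0.0050852 (sell KRW at bid) = CNY 3,330,419.91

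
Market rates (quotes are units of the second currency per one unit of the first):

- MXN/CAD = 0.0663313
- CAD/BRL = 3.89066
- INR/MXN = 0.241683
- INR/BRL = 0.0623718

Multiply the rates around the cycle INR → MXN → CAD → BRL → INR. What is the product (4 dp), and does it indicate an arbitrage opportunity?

Around INR → MXN → CAD → BRL → INR: 1 × 0.241683 × 0.0663313 × 3.89066 ÷ 0.0623718 = 0.999999
Product ≈ 1 (deviation 0.000%, within rounding noise).

1.0000 (no arbitrage)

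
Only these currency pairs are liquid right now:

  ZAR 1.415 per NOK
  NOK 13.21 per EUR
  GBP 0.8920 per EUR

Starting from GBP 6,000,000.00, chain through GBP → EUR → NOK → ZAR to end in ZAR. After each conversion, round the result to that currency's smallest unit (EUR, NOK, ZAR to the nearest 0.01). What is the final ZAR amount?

GBP 6,000,000.00 ÷ 0.8920 = EUR 6,726,457.40
EUR 6,726,457.40 × 13.21 = NOK 88,856,502.25
NOK 88,856,502.25 × 1.415 = ZAR 125,731,950.68

ZAR 125,731,950.68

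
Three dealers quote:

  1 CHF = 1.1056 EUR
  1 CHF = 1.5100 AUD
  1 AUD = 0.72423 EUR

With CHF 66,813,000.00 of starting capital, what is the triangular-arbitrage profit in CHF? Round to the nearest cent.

Profitable loop is CHF → EUR → AUD → CHF:
CHF 66,813,000.00 × 1.1056 = EUR 73,868,452.80
EUR 73,868,452.80 ÷ 0.72423 = AUD 101,995,847.73
AUD 101,995,847.73 ÷ 1.5100 = CHF 67,546,919.03
Profit = CHF 67,546,919.03 − CHF 66,813,000.00

Profit: CHF 733,919.03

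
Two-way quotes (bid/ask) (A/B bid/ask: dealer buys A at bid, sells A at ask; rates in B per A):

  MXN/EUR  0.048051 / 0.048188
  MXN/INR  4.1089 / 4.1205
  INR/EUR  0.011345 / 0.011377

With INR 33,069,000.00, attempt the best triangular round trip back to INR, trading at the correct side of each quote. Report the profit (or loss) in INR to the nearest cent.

Net profit: INR 826,794.33

Best loop INR → MXN → EUR → INR:
INR 33,069,000.00 ÷ 4.1205 (buy MXN at ask) = MXN 8,025,482.34
MXN 8,025,482.34 × 0.048051 (sell MXN at bid) = EUR 385,632.45
EUR 385,632.45 ÷ 0.011377 (buy INR at ask) = INR 33,895,794.33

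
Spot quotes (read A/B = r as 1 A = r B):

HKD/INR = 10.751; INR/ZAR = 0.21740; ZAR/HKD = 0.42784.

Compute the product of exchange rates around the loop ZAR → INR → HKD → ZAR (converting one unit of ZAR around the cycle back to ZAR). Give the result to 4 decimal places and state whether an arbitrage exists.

1.0000 (no arbitrage)

Around ZAR → INR → HKD → ZAR: 1 ÷ 0.21740 ÷ 10.751 ÷ 0.42784 = 1.000024
Product ≈ 1 (deviation 0.002%, within rounding noise).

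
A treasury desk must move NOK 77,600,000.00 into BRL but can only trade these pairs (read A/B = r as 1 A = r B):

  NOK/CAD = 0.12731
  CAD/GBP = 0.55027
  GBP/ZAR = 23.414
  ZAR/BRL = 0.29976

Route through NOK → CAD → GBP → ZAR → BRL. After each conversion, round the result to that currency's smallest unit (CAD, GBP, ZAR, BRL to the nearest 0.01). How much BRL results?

BRL 38,154,816.56

NOK 77,600,000.00 × 0.12731 = CAD 9,879,256.00
CAD 9,879,256.00 × 0.55027 = GBP 5,436,258.20
GBP 5,436,258.20 × 23.414 = ZAR 127,284,549.49
ZAR 127,284,549.49 × 0.29976 = BRL 38,154,816.56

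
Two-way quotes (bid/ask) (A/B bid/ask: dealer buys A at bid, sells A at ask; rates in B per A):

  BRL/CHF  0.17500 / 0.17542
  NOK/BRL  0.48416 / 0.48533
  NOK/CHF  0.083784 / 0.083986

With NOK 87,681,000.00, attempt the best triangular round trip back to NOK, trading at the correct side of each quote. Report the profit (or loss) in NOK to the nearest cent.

Best loop NOK → BRL → CHF → NOK:
NOK 87,681,000.00 × 0.48416 (sell NOK at bid) = BRL 42,451,632.96
BRL 42,451,632.96 × 0.17500 (sell BRL at bid) = CHF 7,429,035.77
CHF 7,429,035.77 ÷ 0.083986 (buy NOK at ask) = NOK 88,455,644.61

Net profit: NOK 774,644.61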